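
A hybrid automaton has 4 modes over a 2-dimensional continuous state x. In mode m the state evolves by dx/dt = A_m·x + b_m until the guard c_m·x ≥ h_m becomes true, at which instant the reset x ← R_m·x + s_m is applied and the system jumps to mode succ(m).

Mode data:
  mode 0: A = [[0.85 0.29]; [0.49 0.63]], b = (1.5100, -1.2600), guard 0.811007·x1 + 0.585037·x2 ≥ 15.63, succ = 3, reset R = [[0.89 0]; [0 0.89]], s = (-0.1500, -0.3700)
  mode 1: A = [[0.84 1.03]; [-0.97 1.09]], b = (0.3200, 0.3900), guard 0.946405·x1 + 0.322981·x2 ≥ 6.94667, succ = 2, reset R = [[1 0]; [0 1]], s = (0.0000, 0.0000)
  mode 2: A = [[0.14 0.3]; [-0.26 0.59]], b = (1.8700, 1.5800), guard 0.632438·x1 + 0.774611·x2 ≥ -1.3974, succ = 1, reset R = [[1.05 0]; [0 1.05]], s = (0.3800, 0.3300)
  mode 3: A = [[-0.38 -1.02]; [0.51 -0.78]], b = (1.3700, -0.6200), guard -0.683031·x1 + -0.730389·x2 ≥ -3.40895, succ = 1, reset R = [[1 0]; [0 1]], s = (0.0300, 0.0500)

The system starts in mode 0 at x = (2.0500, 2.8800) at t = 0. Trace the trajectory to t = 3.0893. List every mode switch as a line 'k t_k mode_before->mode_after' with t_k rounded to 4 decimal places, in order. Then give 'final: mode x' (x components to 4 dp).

Mode 0: guard c·x = 15.6300 hit at Δt = 1.2733 (t = 1.2733), x⁻ = (12.5873, 9.2671) → reset → x⁺ = (11.0527, 7.8777), jump to mode 3
Mode 3: guard c·x = -3.4089 hit at Δt = 1.5075 (t = 2.7808), x⁻ = (1.0144, 3.7187) → reset → x⁺ = (1.0444, 3.7687), jump to mode 1
Mode 1: flow for 0.3085 to horizon, guard not reached → x = (3.0094, 4.7409)

1 1.2733 0->3
2 2.7808 3->1
final: 1 3.0094 4.7409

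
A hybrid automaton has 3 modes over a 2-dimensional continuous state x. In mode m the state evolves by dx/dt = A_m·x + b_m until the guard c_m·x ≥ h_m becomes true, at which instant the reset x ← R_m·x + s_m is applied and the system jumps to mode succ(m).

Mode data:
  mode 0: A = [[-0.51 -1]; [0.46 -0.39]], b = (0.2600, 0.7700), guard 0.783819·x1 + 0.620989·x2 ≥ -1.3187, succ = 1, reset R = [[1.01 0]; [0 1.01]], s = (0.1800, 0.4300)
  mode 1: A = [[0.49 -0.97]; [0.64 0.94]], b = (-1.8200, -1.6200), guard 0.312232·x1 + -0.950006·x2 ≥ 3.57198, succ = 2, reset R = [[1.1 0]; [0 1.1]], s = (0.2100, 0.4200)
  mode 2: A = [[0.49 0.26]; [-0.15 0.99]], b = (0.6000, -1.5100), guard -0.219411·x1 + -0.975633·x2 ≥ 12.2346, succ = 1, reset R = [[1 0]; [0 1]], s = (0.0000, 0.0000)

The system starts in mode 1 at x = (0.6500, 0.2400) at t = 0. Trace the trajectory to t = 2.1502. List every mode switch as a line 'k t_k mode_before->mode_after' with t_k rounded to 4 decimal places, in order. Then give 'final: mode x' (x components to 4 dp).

1 1.3831 1->2
final: 2 -1.0936 -9.8188

Mode 1: guard c·x = 3.5720 hit at Δt = 1.3831 (t = 1.3831), x⁻ = (-0.2756, -3.8505) → reset → x⁺ = (-0.0931, -3.8156), jump to mode 2
Mode 2: flow for 0.7671 to horizon, guard not reached → x = (-1.0936, -9.8188)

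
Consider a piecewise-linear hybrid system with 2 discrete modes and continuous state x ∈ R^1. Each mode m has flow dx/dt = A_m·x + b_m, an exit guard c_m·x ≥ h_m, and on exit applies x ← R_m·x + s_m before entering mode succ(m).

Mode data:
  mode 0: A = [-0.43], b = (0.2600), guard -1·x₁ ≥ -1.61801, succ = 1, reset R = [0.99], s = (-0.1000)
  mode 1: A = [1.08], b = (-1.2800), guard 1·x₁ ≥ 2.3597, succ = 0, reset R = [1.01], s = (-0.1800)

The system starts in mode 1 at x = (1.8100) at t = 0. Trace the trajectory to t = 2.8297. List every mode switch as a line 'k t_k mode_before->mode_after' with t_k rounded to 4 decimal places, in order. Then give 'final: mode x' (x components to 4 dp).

1 0.5844 1->0
2 1.6446 0->1
final: 1 2.3239

Mode 1: guard c·x = 2.3597 hit at Δt = 0.5844 (t = 0.5844), x⁻ = (2.3597) → reset → x⁺ = (2.2033), jump to mode 0
Mode 0: guard c·x = -1.6180 hit at Δt = 1.0602 (t = 1.6446), x⁻ = (1.6180) → reset → x⁺ = (1.5018), jump to mode 1
Mode 1: flow for 1.1851 to horizon, guard not reached → x = (2.3239)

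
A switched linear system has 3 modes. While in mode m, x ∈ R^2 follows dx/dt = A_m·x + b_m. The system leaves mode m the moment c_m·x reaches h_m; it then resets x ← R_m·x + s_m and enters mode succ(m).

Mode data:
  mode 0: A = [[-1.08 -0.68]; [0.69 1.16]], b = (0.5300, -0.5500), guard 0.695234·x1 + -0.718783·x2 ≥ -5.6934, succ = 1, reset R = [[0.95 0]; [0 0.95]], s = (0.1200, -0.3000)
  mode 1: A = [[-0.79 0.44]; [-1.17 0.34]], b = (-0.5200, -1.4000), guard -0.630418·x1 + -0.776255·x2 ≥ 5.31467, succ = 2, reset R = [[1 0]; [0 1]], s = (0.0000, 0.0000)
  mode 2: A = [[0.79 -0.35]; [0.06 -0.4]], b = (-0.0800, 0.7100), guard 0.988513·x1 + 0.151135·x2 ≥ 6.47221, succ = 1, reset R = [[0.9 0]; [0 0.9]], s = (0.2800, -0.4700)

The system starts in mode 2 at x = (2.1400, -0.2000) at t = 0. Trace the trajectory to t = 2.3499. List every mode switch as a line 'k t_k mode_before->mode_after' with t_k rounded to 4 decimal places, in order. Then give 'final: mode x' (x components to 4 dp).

Mode 2: guard c·x = 6.4722 hit at Δt = 1.4855 (t = 1.4855), x⁻ = (6.4004, 0.9616) → reset → x⁺ = (6.0404, 0.3955), jump to mode 1
Mode 1: flow for 0.8644 to horizon, guard not reached → x = (1.8611, -5.5841)

1 1.4855 2->1
final: 1 1.8611 -5.5841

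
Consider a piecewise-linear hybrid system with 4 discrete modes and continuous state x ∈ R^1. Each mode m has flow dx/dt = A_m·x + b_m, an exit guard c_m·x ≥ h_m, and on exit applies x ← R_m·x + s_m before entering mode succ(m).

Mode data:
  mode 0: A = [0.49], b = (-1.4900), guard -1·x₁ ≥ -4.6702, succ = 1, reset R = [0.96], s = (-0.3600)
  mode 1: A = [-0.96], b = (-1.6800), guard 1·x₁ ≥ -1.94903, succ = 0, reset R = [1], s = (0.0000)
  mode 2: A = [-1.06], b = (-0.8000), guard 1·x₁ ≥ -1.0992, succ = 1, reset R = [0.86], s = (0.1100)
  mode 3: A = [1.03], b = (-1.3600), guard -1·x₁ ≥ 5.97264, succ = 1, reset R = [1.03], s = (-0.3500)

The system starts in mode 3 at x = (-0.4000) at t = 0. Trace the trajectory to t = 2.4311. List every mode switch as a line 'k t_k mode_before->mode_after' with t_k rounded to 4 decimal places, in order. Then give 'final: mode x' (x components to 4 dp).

Mode 3: guard c·x = 5.9726 hit at Δt = 1.4023 (t = 1.4023), x⁻ = (-5.9726) → reset → x⁺ = (-6.5018), jump to mode 1
Mode 1: flow for 1.0288 to horizon, guard not reached → x = (-3.5198)

1 1.4023 3->1
final: 1 -3.5198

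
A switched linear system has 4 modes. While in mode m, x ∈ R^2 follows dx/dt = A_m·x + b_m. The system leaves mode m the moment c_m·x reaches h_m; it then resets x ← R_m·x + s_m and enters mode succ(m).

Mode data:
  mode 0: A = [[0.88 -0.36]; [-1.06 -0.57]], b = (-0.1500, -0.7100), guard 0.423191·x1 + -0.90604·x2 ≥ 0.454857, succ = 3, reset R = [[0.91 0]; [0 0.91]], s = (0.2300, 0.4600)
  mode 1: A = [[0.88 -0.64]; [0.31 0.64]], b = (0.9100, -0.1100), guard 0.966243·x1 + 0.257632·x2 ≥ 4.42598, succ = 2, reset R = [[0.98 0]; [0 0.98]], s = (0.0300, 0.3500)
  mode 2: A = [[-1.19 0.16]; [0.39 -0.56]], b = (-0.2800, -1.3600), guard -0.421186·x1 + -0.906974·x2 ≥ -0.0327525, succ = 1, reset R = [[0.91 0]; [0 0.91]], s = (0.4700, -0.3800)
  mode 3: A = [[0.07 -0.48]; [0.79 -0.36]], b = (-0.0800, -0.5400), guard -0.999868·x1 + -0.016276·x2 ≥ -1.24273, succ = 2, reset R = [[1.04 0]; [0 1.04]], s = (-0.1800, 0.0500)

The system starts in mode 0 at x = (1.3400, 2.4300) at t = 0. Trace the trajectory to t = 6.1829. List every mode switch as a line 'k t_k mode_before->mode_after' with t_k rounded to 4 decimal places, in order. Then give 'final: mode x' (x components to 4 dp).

Mode 0: guard c·x = 0.4549 hit at Δt = 0.6778 (t = 0.6778), x⁻ = (1.8100, 0.3434) → reset → x⁺ = (1.8771, 0.7725), jump to mode 3
Mode 3: guard c·x = -1.2427 hit at Δt = 1.3559 (t = 2.0337), x⁻ = (1.2232, 1.2102) → reset → x⁺ = (1.0921, 1.3086), jump to mode 2
Mode 2: guard c·x = -0.0328 hit at Δt = 0.9513 (t = 2.9850), x⁻ = (0.2342, -0.0726) → reset → x⁺ = (0.6831, -0.4461), jump to mode 1
Mode 1: guard c·x = 4.4260 hit at Δt = 1.2253 (t = 4.2103), x⁻ = (4.5781, 0.0094) → reset → x⁺ = (4.5165, 0.3592), jump to mode 2
Mode 2: guard c·x = -0.0328 hit at Δt = 1.2697 (t = 5.4800), x⁻ = (0.8150, -0.3424) → reset → x⁺ = (1.2117, -0.6916), jump to mode 1
Mode 1: flow for 0.7029 to horizon, guard not reached → x = (3.5627, -0.5813)

1 0.6778 0->3
2 2.0337 3->2
3 2.9850 2->1
4 4.2103 1->2
5 5.4800 2->1
final: 1 3.5627 -0.5813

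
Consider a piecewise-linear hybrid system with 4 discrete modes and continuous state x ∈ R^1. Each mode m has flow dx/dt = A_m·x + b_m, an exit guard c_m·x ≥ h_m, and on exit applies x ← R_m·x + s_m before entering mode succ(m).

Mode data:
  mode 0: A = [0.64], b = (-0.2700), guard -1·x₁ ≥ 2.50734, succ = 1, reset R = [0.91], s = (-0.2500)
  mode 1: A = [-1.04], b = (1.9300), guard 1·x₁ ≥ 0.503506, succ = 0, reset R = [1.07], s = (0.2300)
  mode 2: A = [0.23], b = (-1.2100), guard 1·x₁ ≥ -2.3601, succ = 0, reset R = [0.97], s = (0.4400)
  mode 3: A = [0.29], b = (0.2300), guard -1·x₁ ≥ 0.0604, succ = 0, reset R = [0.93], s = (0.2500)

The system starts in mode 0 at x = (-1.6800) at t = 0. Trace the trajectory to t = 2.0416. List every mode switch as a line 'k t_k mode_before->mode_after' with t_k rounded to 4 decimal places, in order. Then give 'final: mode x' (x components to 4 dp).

Mode 0: guard c·x = 2.5073 hit at Δt = 0.5186 (t = 0.5186), x⁻ = (-2.5073) → reset → x⁺ = (-2.5317), jump to mode 1
Mode 1: guard c·x = 0.5035 hit at Δt = 1.1317 (t = 1.6503), x⁻ = (0.5035) → reset → x⁺ = (0.7688), jump to mode 0
Mode 0: flow for 0.3913 to horizon, guard not reached → x = (0.8675)

1 0.5186 0->1
2 1.6503 1->0
final: 0 0.8675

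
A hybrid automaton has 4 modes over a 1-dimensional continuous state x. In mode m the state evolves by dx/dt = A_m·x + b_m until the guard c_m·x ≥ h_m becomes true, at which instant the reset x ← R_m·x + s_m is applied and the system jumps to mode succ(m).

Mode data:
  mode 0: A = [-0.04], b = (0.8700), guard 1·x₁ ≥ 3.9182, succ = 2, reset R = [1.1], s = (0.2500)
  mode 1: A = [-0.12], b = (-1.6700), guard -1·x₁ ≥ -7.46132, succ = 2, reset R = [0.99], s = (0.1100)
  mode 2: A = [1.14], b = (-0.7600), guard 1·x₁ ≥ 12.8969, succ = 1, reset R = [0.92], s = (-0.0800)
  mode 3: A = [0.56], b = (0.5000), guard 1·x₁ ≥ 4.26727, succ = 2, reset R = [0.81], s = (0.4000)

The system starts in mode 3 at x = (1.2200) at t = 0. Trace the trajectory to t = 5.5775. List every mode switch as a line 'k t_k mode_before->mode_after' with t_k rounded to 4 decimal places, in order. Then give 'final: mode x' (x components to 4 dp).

1 1.5945 3->2
2 2.7734 2->1
3 4.3084 1->2
4 4.8194 2->1
final: 1 9.5503

Mode 3: guard c·x = 4.2673 hit at Δt = 1.5945 (t = 1.5945), x⁻ = (4.2673) → reset → x⁺ = (3.8565), jump to mode 2
Mode 2: guard c·x = 12.8969 hit at Δt = 1.1789 (t = 2.7734), x⁻ = (12.8969) → reset → x⁺ = (11.7851), jump to mode 1
Mode 1: guard c·x = -7.4613 hit at Δt = 1.5350 (t = 4.3084), x⁻ = (7.4613) → reset → x⁺ = (7.4967), jump to mode 2
Mode 2: guard c·x = 12.8969 hit at Δt = 0.5110 (t = 4.8194), x⁻ = (12.8969) → reset → x⁺ = (11.7851), jump to mode 1
Mode 1: flow for 0.7581 to horizon, guard not reached → x = (9.5503)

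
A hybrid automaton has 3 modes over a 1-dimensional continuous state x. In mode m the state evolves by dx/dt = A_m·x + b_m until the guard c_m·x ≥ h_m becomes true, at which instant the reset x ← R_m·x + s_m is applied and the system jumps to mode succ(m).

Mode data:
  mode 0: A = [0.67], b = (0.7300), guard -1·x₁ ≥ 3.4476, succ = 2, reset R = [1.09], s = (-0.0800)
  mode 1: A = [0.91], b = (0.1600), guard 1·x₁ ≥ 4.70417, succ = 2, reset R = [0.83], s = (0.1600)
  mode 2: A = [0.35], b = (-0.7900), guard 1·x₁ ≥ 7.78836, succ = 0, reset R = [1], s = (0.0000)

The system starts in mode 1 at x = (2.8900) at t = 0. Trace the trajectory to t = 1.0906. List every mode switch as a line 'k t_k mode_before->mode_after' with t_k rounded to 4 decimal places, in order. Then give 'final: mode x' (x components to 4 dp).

Mode 1: guard c·x = 4.7042 hit at Δt = 0.5108 (t = 0.5108), x⁻ = (4.7042) → reset → x⁺ = (4.0645), jump to mode 2
Mode 2: flow for 0.5798 to horizon, guard not reached → x = (4.4711)

1 0.5108 1->2
final: 2 4.4711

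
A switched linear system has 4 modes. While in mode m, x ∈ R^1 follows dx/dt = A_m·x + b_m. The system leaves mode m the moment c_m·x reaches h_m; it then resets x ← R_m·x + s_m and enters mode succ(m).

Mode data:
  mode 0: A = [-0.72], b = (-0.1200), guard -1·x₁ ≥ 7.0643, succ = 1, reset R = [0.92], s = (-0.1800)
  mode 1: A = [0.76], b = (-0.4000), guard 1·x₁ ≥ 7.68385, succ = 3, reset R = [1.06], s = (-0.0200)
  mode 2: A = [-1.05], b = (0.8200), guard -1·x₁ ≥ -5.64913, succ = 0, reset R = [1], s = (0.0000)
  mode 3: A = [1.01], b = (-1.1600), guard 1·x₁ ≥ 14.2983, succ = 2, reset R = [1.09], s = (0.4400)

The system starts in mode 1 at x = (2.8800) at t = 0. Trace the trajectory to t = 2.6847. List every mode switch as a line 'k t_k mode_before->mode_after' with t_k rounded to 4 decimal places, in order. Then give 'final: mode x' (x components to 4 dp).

1 1.4634 1->3
2 2.0910 3->2
final: 2 8.9538

Mode 1: guard c·x = 7.6838 hit at Δt = 1.4634 (t = 1.4634), x⁻ = (7.6838) → reset → x⁺ = (8.1249), jump to mode 3
Mode 3: guard c·x = 14.2983 hit at Δt = 0.6276 (t = 2.0910), x⁻ = (14.2983) → reset → x⁺ = (16.0251), jump to mode 2
Mode 2: flow for 0.5937 to horizon, guard not reached → x = (8.9538)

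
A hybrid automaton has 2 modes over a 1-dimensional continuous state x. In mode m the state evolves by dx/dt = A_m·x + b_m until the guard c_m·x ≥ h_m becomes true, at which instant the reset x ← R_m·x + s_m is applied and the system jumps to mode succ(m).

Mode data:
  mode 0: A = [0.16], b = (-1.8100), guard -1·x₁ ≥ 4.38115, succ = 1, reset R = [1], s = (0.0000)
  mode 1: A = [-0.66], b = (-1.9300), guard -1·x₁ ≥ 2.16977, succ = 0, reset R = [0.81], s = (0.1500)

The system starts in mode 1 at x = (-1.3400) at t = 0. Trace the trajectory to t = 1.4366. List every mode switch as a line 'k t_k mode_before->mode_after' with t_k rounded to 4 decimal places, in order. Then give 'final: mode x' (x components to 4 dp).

1 1.1240 1->0
final: 0 -2.2701

Mode 1: guard c·x = 2.1698 hit at Δt = 1.1240 (t = 1.1240), x⁻ = (-2.1698) → reset → x⁺ = (-1.6075), jump to mode 0
Mode 0: flow for 0.3126 to horizon, guard not reached → x = (-2.2701)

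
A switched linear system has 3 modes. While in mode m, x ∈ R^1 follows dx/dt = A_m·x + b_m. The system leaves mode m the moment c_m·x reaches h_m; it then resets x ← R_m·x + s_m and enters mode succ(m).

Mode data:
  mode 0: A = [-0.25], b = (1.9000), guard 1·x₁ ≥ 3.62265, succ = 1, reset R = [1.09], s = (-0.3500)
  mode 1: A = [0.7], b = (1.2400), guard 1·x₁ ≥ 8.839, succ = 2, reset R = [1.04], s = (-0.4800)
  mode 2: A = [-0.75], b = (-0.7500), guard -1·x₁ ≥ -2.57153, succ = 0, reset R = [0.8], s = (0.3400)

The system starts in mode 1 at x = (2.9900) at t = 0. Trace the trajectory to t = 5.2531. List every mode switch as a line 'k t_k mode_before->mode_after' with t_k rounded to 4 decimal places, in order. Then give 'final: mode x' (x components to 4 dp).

Mode 1: guard c·x = 8.8390 hit at Δt = 1.1447 (t = 1.1447), x⁻ = (8.8390) → reset → x⁺ = (8.7126), jump to mode 2
Mode 2: guard c·x = -2.5715 hit at Δt = 1.3339 (t = 2.4786), x⁻ = (2.5715) → reset → x⁺ = (2.3972), jump to mode 0
Mode 0: guard c·x = 3.6227 hit at Δt = 1.0743 (t = 3.5529), x⁻ = (3.6226) → reset → x⁺ = (3.5987), jump to mode 1
Mode 1: guard c·x = 8.8390 hit at Δt = 0.9728 (t = 4.5257), x⁻ = (8.8390) → reset → x⁺ = (8.7126), jump to mode 2
Mode 2: flow for 0.7274 to horizon, guard not reached → x = (4.6288)

1 1.1447 1->2
2 2.4786 2->0
3 3.5529 0->1
4 4.5257 1->2
final: 2 4.6288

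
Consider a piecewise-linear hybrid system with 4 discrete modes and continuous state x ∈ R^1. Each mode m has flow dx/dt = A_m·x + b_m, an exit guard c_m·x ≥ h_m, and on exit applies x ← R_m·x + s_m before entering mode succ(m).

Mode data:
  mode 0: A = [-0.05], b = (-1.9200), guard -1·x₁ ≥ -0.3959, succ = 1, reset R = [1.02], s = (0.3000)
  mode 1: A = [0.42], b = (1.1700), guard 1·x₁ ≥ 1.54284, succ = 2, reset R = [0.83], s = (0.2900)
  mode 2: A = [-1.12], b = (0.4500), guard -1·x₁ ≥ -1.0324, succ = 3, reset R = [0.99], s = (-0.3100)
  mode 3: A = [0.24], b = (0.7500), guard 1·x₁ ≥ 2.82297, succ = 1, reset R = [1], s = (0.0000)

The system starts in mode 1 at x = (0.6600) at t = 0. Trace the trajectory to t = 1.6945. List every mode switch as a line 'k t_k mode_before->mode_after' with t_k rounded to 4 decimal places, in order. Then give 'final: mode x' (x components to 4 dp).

1 0.5431 1->2
2 1.0940 2->3
final: 3 1.3069

Mode 1: guard c·x = 1.5428 hit at Δt = 0.5431 (t = 0.5431), x⁻ = (1.5428) → reset → x⁺ = (1.5706), jump to mode 2
Mode 2: guard c·x = -1.0324 hit at Δt = 0.5509 (t = 1.0940), x⁻ = (1.0324) → reset → x⁺ = (0.7121), jump to mode 3
Mode 3: flow for 0.6005 to horizon, guard not reached → x = (1.3069)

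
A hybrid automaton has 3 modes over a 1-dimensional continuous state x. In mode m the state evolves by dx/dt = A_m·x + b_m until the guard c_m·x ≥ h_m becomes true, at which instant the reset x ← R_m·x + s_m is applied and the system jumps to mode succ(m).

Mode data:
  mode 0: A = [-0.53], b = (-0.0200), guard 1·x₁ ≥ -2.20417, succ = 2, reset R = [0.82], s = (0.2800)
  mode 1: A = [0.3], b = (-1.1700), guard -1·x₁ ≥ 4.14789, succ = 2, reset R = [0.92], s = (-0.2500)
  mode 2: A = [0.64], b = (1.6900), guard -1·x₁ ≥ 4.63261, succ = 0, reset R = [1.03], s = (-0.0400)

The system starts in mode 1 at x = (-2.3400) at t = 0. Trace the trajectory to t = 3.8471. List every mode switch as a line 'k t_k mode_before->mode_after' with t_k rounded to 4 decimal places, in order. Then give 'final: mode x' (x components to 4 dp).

1 0.8481 1->2
2 1.3710 2->0
3 2.8617 0->2
final: 2 -0.5491

Mode 1: guard c·x = 4.1479 hit at Δt = 0.8481 (t = 0.8481), x⁻ = (-4.1479) → reset → x⁺ = (-4.0661), jump to mode 2
Mode 2: guard c·x = 4.6326 hit at Δt = 0.5229 (t = 1.3710), x⁻ = (-4.6326) → reset → x⁺ = (-4.8116), jump to mode 0
Mode 0: guard c·x = -2.2042 hit at Δt = 1.4907 (t = 2.8617), x⁻ = (-2.2042) → reset → x⁺ = (-1.5274), jump to mode 2
Mode 2: flow for 0.9854 to horizon, guard not reached → x = (-0.5491)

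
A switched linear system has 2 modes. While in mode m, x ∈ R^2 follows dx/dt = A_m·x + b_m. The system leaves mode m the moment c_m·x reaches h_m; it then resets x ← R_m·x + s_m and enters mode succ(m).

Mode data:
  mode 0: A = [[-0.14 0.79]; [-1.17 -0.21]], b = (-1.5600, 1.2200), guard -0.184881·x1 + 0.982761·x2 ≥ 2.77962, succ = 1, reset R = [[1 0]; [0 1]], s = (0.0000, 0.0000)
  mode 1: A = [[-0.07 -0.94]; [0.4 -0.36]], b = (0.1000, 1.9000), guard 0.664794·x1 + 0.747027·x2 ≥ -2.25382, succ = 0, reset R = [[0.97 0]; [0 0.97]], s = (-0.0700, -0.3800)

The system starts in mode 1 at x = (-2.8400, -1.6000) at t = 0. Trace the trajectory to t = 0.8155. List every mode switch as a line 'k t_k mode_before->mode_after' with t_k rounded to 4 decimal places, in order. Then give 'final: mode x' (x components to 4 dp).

1 0.4078 1->0
final: 0 -2.8765 0.3926

Mode 1: guard c·x = -2.2538 hit at Δt = 0.4078 (t = 0.4078), x⁻ = (-2.2208, -1.0407) → reset → x⁺ = (-2.2242, -1.3895), jump to mode 0
Mode 0: flow for 0.4077 to horizon, guard not reached → x = (-2.8765, 0.3926)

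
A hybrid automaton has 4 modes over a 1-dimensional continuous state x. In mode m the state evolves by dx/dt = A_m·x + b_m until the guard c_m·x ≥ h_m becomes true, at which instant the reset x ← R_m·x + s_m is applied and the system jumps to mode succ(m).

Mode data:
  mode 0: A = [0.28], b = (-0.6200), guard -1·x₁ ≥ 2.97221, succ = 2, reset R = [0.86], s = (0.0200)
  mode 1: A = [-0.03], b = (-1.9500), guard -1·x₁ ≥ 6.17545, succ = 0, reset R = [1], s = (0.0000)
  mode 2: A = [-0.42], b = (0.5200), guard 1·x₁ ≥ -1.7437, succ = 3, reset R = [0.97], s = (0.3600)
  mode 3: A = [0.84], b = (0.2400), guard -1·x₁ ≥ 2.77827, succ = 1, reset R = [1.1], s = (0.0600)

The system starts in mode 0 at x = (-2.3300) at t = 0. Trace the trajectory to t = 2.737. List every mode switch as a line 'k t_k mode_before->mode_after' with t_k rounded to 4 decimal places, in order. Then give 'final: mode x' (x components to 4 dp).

Mode 0: guard c·x = 2.9722 hit at Δt = 0.4721 (t = 0.4721), x⁻ = (-2.9722) → reset → x⁺ = (-2.5361), jump to mode 2
Mode 2: guard c·x = -1.7437 hit at Δt = 0.5611 (t = 1.0332), x⁻ = (-1.7437) → reset → x⁺ = (-1.3314), jump to mode 3
Mode 3: guard c·x = 2.7783 hit at Δt = 1.0341 (t = 2.0673), x⁻ = (-2.7783) → reset → x⁺ = (-2.9961), jump to mode 1
Mode 1: flow for 0.6697 to horizon, guard not reached → x = (-4.2294)

1 0.4721 0->2
2 1.0332 2->3
3 2.0673 3->1
final: 1 -4.2294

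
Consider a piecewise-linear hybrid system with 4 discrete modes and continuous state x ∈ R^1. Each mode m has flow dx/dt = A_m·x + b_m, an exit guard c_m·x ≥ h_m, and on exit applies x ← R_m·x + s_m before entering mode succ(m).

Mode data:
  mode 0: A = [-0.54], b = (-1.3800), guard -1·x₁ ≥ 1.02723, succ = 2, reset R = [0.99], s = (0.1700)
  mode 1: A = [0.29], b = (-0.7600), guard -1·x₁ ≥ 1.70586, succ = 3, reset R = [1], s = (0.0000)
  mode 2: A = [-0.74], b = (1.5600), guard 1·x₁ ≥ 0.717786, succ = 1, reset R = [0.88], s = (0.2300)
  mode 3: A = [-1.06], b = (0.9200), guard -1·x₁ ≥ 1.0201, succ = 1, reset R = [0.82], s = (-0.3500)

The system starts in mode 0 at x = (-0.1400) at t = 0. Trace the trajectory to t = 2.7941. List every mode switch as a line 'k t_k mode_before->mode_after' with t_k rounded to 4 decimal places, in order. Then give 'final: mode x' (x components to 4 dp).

Mode 0: guard c·x = 1.0272 hit at Δt = 0.8477 (t = 0.8477), x⁻ = (-1.0272) → reset → x⁺ = (-0.8470), jump to mode 2
Mode 2: guard c·x = 0.7178 hit at Δt = 1.0189 (t = 1.8666), x⁻ = (0.7178) → reset → x⁺ = (0.8617), jump to mode 1
Mode 1: flow for 0.9275 to horizon, guard not reached → x = (0.3188)

1 0.8477 0->2
2 1.8666 2->1
final: 1 0.3188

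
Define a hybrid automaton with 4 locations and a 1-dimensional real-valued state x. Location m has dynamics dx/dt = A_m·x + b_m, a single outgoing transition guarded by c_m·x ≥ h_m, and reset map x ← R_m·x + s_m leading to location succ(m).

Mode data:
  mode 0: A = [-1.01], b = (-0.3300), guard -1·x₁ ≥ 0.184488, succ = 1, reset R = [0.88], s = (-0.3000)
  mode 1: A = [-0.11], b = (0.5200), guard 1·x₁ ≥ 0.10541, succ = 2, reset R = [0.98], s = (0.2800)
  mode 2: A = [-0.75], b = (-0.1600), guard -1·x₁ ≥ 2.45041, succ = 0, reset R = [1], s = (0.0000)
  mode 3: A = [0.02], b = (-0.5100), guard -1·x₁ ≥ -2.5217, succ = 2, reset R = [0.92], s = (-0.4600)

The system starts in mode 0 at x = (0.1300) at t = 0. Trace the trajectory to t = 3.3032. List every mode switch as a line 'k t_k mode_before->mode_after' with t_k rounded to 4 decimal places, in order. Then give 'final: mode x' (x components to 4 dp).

Mode 0: guard c·x = 0.1845 hit at Δt = 1.1550 (t = 1.1550), x⁻ = (-0.1845) → reset → x⁺ = (-0.4623), jump to mode 1
Mode 1: guard c·x = 0.1054 hit at Δt = 1.0533 (t = 2.2083), x⁻ = (0.1054) → reset → x⁺ = (0.3833), jump to mode 2
Mode 2: flow for 1.0949 to horizon, guard not reached → x = (0.0491)

1 1.1550 0->1
2 2.2083 1->2
final: 2 0.0491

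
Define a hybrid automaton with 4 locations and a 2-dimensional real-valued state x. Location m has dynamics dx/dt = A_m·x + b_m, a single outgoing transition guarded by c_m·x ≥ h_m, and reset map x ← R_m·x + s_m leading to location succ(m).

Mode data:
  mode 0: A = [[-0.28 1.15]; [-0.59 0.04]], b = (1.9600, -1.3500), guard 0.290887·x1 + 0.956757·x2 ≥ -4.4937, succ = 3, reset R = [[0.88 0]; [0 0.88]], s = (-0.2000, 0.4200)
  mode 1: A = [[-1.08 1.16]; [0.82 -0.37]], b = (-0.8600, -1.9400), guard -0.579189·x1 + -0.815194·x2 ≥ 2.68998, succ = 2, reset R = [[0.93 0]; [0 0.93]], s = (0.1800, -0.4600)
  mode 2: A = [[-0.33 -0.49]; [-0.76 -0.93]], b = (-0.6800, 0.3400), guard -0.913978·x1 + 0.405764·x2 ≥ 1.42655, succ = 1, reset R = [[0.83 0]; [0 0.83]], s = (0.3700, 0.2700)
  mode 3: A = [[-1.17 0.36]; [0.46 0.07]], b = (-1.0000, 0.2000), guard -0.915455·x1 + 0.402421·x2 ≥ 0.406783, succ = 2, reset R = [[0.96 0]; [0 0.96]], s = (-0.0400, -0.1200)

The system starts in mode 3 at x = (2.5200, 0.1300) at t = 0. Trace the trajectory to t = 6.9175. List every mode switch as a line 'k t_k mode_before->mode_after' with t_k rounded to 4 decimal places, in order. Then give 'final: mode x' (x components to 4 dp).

1 1.3797 3->2
2 2.6502 2->1
3 4.0231 1->2
4 5.7838 2->1
final: 1 -1.4953 -2.0245

Mode 3: guard c·x = 0.4068 hit at Δt = 1.3797 (t = 1.3797), x⁻ = (0.0191, 1.0542) → reset → x⁺ = (-0.0217, 0.8920), jump to mode 2
Mode 2: guard c·x = 1.4265 hit at Δt = 1.2705 (t = 2.6502), x⁻ = (-1.1446, 0.9374) → reset → x⁺ = (-0.5801, 1.0481), jump to mode 1
Mode 1: guard c·x = 2.6900 hit at Δt = 1.3729 (t = 4.0231), x⁻ = (-1.5623, -2.1898) → reset → x⁺ = (-1.2729, -2.4965), jump to mode 2
Mode 2: guard c·x = 1.4265 hit at Δt = 1.7608 (t = 5.7838), x⁻ = (-1.3182, 0.5465) → reset → x⁺ = (-0.7241, 0.7236), jump to mode 1
Mode 1: flow for 1.1337 to horizon, guard not reached → x = (-1.4953, -2.0245)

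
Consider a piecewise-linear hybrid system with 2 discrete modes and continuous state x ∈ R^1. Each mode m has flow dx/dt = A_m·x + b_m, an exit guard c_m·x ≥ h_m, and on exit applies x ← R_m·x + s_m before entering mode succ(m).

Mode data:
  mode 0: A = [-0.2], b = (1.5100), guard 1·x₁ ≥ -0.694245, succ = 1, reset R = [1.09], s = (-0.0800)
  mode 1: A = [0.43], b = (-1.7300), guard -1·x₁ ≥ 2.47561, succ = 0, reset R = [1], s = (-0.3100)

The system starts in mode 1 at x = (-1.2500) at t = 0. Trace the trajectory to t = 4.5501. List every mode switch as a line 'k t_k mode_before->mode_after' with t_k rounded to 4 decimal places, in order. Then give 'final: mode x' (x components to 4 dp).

1 0.4860 1->0
2 1.6164 0->1
3 2.2922 1->0
4 3.4226 0->1
5 4.0984 1->0
final: 0 -1.8928

Mode 1: guard c·x = 2.4756 hit at Δt = 0.4860 (t = 0.4860), x⁻ = (-2.4756) → reset → x⁺ = (-2.7856), jump to mode 0
Mode 0: guard c·x = -0.6942 hit at Δt = 1.1304 (t = 1.6164), x⁻ = (-0.6942) → reset → x⁺ = (-0.8367), jump to mode 1
Mode 1: guard c·x = 2.4756 hit at Δt = 0.6758 (t = 2.2922), x⁻ = (-2.4756) → reset → x⁺ = (-2.7856), jump to mode 0
Mode 0: guard c·x = -0.6942 hit at Δt = 1.1304 (t = 3.4226), x⁻ = (-0.6942) → reset → x⁺ = (-0.8367), jump to mode 1
Mode 1: guard c·x = 2.4756 hit at Δt = 0.6758 (t = 4.0984), x⁻ = (-2.4756) → reset → x⁺ = (-2.7856), jump to mode 0
Mode 0: flow for 0.4517 to horizon, guard not reached → x = (-1.8928)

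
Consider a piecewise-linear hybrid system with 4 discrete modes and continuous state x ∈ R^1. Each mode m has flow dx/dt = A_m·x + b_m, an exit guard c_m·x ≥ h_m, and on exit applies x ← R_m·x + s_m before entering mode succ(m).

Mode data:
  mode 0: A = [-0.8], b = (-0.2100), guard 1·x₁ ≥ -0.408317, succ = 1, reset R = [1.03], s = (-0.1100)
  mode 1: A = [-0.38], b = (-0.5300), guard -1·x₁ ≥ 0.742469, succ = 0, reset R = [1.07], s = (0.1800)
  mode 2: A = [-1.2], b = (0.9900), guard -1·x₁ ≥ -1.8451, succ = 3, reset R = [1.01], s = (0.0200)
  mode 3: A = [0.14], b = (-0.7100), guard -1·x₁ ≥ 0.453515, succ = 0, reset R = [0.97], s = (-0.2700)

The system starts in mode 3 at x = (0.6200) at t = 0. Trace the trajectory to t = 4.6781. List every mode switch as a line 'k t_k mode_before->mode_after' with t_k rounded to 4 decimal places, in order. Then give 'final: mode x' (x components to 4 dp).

Mode 3: guard c·x = 0.4535 hit at Δt = 1.5432 (t = 1.5432), x⁻ = (-0.4535) → reset → x⁺ = (-0.7099), jump to mode 0
Mode 0: guard c·x = -0.4083 hit at Δt = 1.4014 (t = 2.9446), x⁻ = (-0.4083) → reset → x⁺ = (-0.5306), jump to mode 1
Mode 1: guard c·x = 0.7425 hit at Δt = 0.7403 (t = 3.6849), x⁻ = (-0.7425) → reset → x⁺ = (-0.6144), jump to mode 0
Mode 0: flow for 0.9932 to horizon, guard not reached → x = (-0.4215)

1 1.5432 3->0
2 2.9446 0->1
3 3.6849 1->0
final: 0 -0.4215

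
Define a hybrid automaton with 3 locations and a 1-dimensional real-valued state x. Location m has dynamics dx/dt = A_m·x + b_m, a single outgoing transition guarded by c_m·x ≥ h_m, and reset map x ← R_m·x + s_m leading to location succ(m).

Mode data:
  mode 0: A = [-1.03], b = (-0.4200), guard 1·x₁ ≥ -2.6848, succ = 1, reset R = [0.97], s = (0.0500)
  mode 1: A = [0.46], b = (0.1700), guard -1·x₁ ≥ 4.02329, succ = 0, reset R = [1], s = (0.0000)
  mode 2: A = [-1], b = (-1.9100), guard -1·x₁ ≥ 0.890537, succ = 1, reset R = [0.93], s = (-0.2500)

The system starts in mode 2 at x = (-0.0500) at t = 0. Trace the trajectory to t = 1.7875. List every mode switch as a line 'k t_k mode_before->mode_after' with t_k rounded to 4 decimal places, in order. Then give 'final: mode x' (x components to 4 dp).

Mode 2: guard c·x = 0.8905 hit at Δt = 0.6013 (t = 0.6013), x⁻ = (-0.8905) → reset → x⁺ = (-1.0782), jump to mode 1
Mode 1: flow for 1.1862 to horizon, guard not reached → x = (-1.5925)

1 0.6013 2->1
final: 1 -1.5925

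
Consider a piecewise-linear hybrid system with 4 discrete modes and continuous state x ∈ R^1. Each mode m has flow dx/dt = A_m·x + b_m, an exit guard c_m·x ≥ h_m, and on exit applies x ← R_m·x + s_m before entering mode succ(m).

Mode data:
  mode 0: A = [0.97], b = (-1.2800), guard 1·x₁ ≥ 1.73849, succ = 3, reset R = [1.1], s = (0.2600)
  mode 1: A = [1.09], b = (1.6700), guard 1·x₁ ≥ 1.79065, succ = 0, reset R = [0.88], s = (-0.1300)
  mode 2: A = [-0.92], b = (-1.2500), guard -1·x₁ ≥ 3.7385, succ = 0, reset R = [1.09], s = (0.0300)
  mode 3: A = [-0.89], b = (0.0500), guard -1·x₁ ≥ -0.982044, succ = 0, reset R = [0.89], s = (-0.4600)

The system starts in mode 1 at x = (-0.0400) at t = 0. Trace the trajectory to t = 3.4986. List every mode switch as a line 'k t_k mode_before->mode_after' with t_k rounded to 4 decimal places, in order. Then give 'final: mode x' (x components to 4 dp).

1 0.7345 1->0
2 1.9715 0->3
3 2.9003 3->0
final: 0 -0.2984

Mode 1: guard c·x = 1.7907 hit at Δt = 0.7345 (t = 0.7345), x⁻ = (1.7906) → reset → x⁺ = (1.4458), jump to mode 0
Mode 0: guard c·x = 1.7385 hit at Δt = 1.2370 (t = 1.9715), x⁻ = (1.7385) → reset → x⁺ = (2.1723), jump to mode 3
Mode 3: guard c·x = -0.9820 hit at Δt = 0.9288 (t = 2.9003), x⁻ = (0.9820) → reset → x⁺ = (0.4140), jump to mode 0
Mode 0: flow for 0.5983 to horizon, guard not reached → x = (-0.2984)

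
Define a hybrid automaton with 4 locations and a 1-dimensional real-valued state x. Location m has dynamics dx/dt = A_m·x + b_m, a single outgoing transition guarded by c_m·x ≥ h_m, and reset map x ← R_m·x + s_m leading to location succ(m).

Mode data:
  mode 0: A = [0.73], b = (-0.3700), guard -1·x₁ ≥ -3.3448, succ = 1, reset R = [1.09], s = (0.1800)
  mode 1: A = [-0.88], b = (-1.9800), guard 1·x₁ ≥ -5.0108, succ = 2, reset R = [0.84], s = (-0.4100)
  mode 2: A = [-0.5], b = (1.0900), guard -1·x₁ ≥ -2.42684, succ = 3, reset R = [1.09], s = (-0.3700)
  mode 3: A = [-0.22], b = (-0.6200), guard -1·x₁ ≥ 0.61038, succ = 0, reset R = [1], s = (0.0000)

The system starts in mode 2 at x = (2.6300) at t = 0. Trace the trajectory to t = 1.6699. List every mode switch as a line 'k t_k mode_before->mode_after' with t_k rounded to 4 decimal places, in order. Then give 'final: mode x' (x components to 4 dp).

1 1.2010 2->3
final: 3 1.7760

Mode 2: guard c·x = -2.4268 hit at Δt = 1.2010 (t = 1.2010), x⁻ = (2.4268) → reset → x⁺ = (2.2753), jump to mode 3
Mode 3: flow for 0.4689 to horizon, guard not reached → x = (1.7760)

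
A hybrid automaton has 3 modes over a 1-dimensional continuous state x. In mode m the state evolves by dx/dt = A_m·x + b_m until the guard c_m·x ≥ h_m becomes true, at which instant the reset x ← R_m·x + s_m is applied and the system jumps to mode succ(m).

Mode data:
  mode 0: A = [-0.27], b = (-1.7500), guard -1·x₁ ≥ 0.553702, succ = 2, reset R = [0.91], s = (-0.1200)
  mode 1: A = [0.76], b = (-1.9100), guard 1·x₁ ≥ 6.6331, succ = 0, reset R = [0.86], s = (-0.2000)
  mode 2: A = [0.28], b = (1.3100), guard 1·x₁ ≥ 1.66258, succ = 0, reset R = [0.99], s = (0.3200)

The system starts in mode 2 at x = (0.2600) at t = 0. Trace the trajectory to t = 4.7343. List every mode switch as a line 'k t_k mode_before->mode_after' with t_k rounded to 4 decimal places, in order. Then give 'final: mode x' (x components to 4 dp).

1 0.8928 2->0
2 2.2047 0->2
3 3.8018 2->0
final: 0 0.0857

Mode 2: guard c·x = 1.6626 hit at Δt = 0.8928 (t = 0.8928), x⁻ = (1.6626) → reset → x⁺ = (1.9660), jump to mode 0
Mode 0: guard c·x = 0.5537 hit at Δt = 1.3119 (t = 2.2047), x⁻ = (-0.5537) → reset → x⁺ = (-0.6239), jump to mode 2
Mode 2: guard c·x = 1.6626 hit at Δt = 1.5971 (t = 3.8018), x⁻ = (1.6626) → reset → x⁺ = (1.9660), jump to mode 0
Mode 0: flow for 0.9325 to horizon, guard not reached → x = (0.0857)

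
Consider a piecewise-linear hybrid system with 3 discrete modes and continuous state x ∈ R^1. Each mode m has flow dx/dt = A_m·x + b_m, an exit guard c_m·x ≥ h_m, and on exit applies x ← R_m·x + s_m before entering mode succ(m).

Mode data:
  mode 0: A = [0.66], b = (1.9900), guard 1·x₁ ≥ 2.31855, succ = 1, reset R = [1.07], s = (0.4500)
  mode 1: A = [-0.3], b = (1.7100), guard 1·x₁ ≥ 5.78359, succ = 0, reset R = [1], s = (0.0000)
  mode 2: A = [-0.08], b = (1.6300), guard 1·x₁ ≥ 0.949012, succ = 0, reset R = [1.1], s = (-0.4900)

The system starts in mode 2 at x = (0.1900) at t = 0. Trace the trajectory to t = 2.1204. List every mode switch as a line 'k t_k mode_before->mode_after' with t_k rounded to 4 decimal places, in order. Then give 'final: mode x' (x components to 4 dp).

1 0.4791 2->0
2 1.0878 0->1
final: 1 3.6685

Mode 2: guard c·x = 0.9490 hit at Δt = 0.4791 (t = 0.4791), x⁻ = (0.9490) → reset → x⁺ = (0.5539), jump to mode 0
Mode 0: guard c·x = 2.3186 hit at Δt = 0.6087 (t = 1.0878), x⁻ = (2.3186) → reset → x⁺ = (2.9308), jump to mode 1
Mode 1: flow for 1.0326 to horizon, guard not reached → x = (3.6685)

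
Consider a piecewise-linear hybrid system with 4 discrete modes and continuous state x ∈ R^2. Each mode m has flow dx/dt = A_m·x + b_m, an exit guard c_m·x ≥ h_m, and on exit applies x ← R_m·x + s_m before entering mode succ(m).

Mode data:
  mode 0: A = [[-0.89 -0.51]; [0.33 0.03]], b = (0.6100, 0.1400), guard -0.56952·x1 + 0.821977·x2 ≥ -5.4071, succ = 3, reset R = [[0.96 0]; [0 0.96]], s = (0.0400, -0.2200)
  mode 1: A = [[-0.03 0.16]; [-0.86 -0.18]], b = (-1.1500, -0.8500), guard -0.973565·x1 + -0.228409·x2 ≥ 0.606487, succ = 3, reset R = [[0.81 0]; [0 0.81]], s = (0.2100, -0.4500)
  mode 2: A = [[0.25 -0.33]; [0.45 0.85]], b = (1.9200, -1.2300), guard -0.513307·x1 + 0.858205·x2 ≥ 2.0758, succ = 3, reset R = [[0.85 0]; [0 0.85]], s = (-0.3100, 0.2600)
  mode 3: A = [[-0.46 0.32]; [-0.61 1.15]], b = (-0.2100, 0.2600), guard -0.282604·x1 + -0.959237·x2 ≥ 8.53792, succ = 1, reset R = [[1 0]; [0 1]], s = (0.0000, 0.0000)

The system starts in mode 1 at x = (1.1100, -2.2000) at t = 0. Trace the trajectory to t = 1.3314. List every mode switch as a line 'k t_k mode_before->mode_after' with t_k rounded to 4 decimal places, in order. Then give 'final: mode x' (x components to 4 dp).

1 0.6819 1->3
final: 3 -0.6593 -5.4131

Mode 1: guard c·x = 0.6065 hit at Δt = 0.6819 (t = 0.6819), x⁻ = (0.0347, -2.8031) → reset → x⁺ = (0.2381, -2.7205), jump to mode 3
Mode 3: flow for 0.6495 to horizon, guard not reached → x = (-0.6593, -5.4131)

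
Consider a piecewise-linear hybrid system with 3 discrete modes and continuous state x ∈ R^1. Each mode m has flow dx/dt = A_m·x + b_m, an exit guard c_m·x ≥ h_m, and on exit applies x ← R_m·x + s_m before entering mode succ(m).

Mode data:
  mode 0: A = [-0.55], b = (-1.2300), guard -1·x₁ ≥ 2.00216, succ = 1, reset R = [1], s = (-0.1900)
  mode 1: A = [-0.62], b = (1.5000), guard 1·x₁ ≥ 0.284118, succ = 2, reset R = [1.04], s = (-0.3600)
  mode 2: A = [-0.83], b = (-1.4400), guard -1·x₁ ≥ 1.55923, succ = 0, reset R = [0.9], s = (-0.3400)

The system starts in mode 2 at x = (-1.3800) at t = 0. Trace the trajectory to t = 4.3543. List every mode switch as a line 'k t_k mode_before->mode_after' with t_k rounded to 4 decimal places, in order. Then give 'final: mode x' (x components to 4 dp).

1 0.8471 2->0
2 2.2006 0->1
3 3.4425 1->2
final: 2 -0.9512

Mode 2: guard c·x = 1.5592 hit at Δt = 0.8471 (t = 0.8471), x⁻ = (-1.5592) → reset → x⁺ = (-1.7433), jump to mode 0
Mode 0: guard c·x = 2.0022 hit at Δt = 1.3535 (t = 2.2006), x⁻ = (-2.0022) → reset → x⁺ = (-2.1922), jump to mode 1
Mode 1: guard c·x = 0.2841 hit at Δt = 1.2419 (t = 3.4425), x⁻ = (0.2841) → reset → x⁺ = (-0.0645), jump to mode 2
Mode 2: flow for 0.9118 to horizon, guard not reached → x = (-0.9512)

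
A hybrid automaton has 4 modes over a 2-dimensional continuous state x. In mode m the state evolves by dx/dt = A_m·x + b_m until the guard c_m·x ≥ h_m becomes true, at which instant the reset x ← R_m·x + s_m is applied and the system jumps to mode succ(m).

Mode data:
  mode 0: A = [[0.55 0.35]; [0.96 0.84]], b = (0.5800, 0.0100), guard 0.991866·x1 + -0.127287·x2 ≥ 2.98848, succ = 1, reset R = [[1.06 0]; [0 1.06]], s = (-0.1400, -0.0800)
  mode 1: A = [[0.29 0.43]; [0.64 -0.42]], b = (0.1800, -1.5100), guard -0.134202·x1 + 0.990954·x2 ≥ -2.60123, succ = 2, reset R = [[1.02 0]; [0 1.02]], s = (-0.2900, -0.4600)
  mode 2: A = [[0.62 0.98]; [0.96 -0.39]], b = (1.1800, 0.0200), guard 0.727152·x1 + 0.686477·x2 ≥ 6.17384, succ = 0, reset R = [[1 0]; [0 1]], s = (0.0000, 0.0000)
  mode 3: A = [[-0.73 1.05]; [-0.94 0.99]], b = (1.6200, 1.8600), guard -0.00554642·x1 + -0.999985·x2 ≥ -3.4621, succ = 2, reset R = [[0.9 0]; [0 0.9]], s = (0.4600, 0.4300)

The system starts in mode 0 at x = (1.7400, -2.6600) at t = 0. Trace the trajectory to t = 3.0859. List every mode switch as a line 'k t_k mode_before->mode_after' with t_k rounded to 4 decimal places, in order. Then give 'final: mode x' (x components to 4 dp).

1 1.1907 0->1
2 2.0726 1->2
final: 2 3.5603 0.1825

Mode 0: guard c·x = 2.9885 hit at Δt = 1.1907 (t = 1.1907), x⁻ = (2.6106, -3.1357) → reset → x⁺ = (2.6272, -3.4039), jump to mode 1
Mode 1: guard c·x = -2.6012 hit at Δt = 0.8819 (t = 2.0726), x⁻ = (2.3500, -2.3067) → reset → x⁺ = (2.1070, -2.8129), jump to mode 2
Mode 2: flow for 1.0133 to horizon, guard not reached → x = (3.5603, 0.1825)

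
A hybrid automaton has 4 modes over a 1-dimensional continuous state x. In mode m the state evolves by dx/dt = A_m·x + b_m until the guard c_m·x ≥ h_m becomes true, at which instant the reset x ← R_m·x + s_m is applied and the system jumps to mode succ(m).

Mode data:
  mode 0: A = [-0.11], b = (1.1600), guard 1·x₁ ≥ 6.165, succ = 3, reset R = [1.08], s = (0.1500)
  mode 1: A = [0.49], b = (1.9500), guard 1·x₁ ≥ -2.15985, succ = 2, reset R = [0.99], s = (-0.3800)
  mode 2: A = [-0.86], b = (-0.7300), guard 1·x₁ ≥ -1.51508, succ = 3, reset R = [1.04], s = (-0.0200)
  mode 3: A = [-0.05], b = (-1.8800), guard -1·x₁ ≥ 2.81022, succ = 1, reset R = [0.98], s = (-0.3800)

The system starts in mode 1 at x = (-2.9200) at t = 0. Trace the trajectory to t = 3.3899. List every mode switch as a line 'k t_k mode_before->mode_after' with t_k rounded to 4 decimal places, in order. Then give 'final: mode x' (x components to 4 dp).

Mode 1: guard c·x = -2.1599 hit at Δt = 1.1037 (t = 1.1037), x⁻ = (-2.1599) → reset → x⁺ = (-2.5183), jump to mode 2
Mode 2: guard c·x = -1.5151 hit at Δt = 1.0681 (t = 2.1718), x⁻ = (-1.5151) → reset → x⁺ = (-1.5957), jump to mode 3
Mode 3: guard c·x = 2.8102 hit at Δt = 0.6863 (t = 2.8581), x⁻ = (-2.8102) → reset → x⁺ = (-3.1340), jump to mode 1
Mode 1: flow for 0.5318 to horizon, guard not reached → x = (-2.8823)

1 1.1037 1->2
2 2.1718 2->3
3 2.8581 3->1
final: 1 -2.8823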